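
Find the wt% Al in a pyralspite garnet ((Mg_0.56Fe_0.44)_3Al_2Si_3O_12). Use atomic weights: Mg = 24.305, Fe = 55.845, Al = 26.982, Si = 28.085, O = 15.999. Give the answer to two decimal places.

M((Mg_0.56Fe_0.44)_3Al_2Si_3O_12) = 444.755 g/mol.
Al contributes 2 × 26.982 = 53.964 g per mole.
53.964/444.755 = 0.1213 → 12.13%.

12.13 wt%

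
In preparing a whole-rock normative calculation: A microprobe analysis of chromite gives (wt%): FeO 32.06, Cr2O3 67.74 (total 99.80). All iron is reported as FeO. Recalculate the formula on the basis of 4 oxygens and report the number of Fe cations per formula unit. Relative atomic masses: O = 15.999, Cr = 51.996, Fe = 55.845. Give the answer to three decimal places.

32.06 wt% FeO ÷ 71.844 g/mol = 0.44624 mol, giving 0.44624 Fe and 0.44624 O.
67.74 wt% Cr2O3 ÷ 151.989 g/mol = 0.44569 mol, giving 0.89138 Cr and 1.33707 O.
Oxygen sums to 1.78331; scaling by 4/1.78331 = 2.24302 puts the formula on 4 O.
Fe: 0.44624 × 2.24302 = 1.001 atoms per formula unit.

1.001 Fe apfu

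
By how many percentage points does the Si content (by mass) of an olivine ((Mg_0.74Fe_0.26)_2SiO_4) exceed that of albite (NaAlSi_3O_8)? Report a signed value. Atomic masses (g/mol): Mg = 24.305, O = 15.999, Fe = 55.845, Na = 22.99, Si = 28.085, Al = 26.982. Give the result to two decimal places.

M((Mg_0.74Fe_0.26)_2SiO_4) = 157.092 g/mol, so wt% Si = 28.085/157.092 × 100 = 17.88%.
M(NaAlSi_3O_8) = 262.219 g/mol, so wt% Si = 84.255/262.219 × 100 = 32.13%.
17.88 − 32.13 = -14.25 pp.

-14.25 percentage points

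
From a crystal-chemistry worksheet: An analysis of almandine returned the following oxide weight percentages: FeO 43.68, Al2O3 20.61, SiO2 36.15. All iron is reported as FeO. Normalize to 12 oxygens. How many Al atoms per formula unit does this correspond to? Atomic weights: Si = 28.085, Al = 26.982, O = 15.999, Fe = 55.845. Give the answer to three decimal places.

FeO (M=71.844): mol = 0.60798; Fe = 0.60798, O = 0.60798.
Al2O3 (M=101.961): mol = 0.20214; Al = 0.40428, O = 0.60642.
SiO2 (M=60.083): mol = 0.60167; Si = 0.60167, O = 1.20334.
ΣO = 2.41774; factor = 12/ΣO = 4.96331.
Al apfu = 0.40428 × 4.96331 = 2.007.

2.007 Al apfu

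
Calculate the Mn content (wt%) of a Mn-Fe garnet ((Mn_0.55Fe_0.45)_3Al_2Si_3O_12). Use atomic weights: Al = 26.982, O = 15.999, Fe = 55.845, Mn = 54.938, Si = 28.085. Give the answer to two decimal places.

18.27 wt%

M((Mn_0.55Fe_0.45)_3Al_2Si_3O_12) = 496.245 g/mol.
Mn contributes 1.65 × 54.938 = 90.648 g per mole.
90.648/496.245 = 0.1827 → 18.27%.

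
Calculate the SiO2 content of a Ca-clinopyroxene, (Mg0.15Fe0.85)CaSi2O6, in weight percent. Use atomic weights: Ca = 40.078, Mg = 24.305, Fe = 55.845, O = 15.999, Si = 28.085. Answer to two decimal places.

M((Mg0.15Fe0.85)CaSi2O6) = 243.356 g/mol; M(SiO2) = 60.083 g/mol.
Moles SiO2 per formula unit = 2 Si ÷ 1 = 2.0000.
SiO2 fraction = (2.0000 × 60.083) / 243.356 = 120.166/243.356 = 0.4938.

49.38 wt%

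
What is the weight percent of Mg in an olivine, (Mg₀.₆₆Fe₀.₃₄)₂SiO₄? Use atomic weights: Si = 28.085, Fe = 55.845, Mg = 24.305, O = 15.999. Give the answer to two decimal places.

M((Mg₀.₆₆Fe₀.₃₄)₂SiO₄) = 162.138 g/mol.
Mg contributes 1.32 × 24.305 = 32.083 g per mole.
32.083/162.138 = 0.1979 → 19.79%.

19.79 weight percent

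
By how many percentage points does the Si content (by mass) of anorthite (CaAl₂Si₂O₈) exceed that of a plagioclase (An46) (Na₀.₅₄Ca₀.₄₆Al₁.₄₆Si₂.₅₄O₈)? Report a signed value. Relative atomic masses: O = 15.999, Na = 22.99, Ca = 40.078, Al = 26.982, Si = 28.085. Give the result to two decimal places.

First mineral: 56.170 g Si in 278.204 g formula = 20.19 wt% Si.
Second mineral: 71.336 g Si in 269.572 g formula = 26.46 wt% Si.
20.19% − 26.46% gives a difference of -6.27 percentage points.

-6.27 percentage points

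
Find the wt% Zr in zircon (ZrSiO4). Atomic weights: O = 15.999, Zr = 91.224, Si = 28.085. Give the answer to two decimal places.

M(ZrSiO4) = 183.305 g/mol.
Zr contributes 1 × 91.224 = 91.224 g per mole.
91.224/183.305 = 0.4977 → 49.77%.

49.77 wt%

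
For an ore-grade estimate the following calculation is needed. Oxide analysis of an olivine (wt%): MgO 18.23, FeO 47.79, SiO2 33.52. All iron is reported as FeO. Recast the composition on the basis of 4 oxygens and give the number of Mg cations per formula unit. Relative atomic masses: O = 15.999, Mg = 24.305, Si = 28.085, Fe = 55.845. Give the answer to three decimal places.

0.810 Mg apfu

MgO: 18.23/40.304 = 0.45231 mol → 0.45231 mol Mg, 0.45231 mol O.
FeO: 47.79/71.844 = 0.66519 mol → 0.66519 mol Fe, 0.66519 mol O.
SiO2: 33.52/60.083 = 0.55789 mol → 0.55789 mol Si, 1.11578 mol O.
Total oxygen = 2.23328 mol. Normalization factor = 4/2.23328 = 1.79109.
Mg per 4 O = 0.45231 × 1.79109 = 0.810.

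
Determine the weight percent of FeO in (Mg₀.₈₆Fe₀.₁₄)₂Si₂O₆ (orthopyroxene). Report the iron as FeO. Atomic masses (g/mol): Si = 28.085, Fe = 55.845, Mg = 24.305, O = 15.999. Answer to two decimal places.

M((Mg₀.₈₆Fe₀.₁₄)₂Si₂O₆) = 209.605 g/mol; M(FeO) = 71.844 g/mol.
Moles FeO per formula unit = 0.28 Fe ÷ 1 = 0.2800.
FeO fraction = (0.2800 × 71.844) / 209.605 = 20.116/209.605 = 0.0960.

9.60 wt%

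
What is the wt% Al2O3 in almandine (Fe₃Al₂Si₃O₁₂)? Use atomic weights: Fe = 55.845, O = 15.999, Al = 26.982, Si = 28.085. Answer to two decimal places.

20.48 wt%

M(Fe₃Al₂Si₃O₁₂) = 497.742 g/mol; M(Al2O3) = 101.961 g/mol.
Moles Al2O3 per formula unit = 2 Al ÷ 2 = 1.0000.
Al2O3 fraction = (1.0000 × 101.961) / 497.742 = 101.961/497.742 = 0.2048.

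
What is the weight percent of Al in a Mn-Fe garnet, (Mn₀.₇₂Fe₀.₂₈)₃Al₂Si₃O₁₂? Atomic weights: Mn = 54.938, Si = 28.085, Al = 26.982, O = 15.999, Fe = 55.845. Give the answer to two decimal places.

Molar mass of (Mn₀.₇₂Fe₀.₂₈)₃Al₂Si₃O₁₂: 2.16×54.938 + 0.84×55.845 + 2×26.982 + 3×28.085 + 12×15.999 = 495.783 g/mol.
Mass of Al per formula unit: 2 × 26.982 = 53.964 g.
Weight fraction Al = 53.964 / 495.783 = 0.1088.

10.88 weight percent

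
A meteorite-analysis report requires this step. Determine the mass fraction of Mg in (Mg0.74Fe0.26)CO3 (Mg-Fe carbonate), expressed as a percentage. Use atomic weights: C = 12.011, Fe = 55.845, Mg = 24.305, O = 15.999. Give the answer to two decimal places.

19.44 weight percent

Formula mass = 0.74×24.305 + 0.26×55.845 + 1×12.011 + 3×15.999 = 92.513 g/mol, of which 17.986 g is Mg.
So Mg makes up 17.986/92.513 = 0.1944 of the mass, i.e. 19.44%.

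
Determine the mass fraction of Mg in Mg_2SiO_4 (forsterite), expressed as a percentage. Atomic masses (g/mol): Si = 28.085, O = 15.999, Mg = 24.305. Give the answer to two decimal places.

34.55 wt%

Formula mass = 2·24.305 + 1·28.085 + 4·15.999 = 140.691 g/mol, of which 48.610 g is Mg.
So Mg makes up 48.610/140.691 = 0.3455 of the mass, i.e. 34.55%.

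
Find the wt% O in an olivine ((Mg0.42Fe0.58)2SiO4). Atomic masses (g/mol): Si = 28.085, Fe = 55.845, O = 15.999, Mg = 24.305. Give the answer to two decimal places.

M((Mg0.42Fe0.58)2SiO4) = 177.277 g/mol.
O contributes 4 × 15.999 = 63.996 g per mole.
63.996/177.277 = 0.3610 → 36.10%.

36.10 weight percent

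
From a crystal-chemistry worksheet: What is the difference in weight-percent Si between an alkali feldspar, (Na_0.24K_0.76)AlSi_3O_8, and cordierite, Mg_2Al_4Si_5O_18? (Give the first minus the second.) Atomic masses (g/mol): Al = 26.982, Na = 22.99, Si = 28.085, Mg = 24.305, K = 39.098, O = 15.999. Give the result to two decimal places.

First mineral: 84.255 g Si in 274.461 g formula = 30.70 wt% Si.
Second mineral: 140.425 g Si in 584.945 g formula = 24.01 wt% Si.
30.70% − 24.01% gives a difference of 6.69 percentage points.

6.69 percentage points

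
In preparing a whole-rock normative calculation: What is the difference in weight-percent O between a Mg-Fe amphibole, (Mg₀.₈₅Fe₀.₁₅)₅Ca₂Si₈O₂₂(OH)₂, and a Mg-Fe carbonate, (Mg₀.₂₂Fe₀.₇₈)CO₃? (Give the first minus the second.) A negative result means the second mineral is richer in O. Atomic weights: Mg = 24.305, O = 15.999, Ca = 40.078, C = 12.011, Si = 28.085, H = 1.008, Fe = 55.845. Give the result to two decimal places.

First mineral: 383.976 g O in 836.008 g formula = 45.93 wt% O.
Second mineral: 47.997 g O in 108.914 g formula = 44.07 wt% O.
45.93% − 44.07% gives a difference of 1.86 percentage points.

1.86 percentage points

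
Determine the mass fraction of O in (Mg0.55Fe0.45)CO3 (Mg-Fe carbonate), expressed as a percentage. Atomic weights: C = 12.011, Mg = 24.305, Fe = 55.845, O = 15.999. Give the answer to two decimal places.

48.72 wt%

M((Mg0.55Fe0.45)CO3) = 98.506 g/mol.
O contributes 3 × 15.999 = 47.997 g per mole.
47.997/98.506 = 0.4872 → 48.72%.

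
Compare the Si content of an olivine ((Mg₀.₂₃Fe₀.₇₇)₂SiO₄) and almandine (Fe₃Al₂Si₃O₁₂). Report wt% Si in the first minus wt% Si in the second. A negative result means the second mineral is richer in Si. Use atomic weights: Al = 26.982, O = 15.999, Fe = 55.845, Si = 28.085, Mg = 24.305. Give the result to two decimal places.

M((Mg₀.₂₃Fe₀.₇₇)₂SiO₄) = 189.263 g/mol, so wt% Si = 28.085/189.263 × 100 = 14.84%.
M(Fe₃Al₂Si₃O₁₂) = 497.742 g/mol, so wt% Si = 84.255/497.742 × 100 = 16.93%.
14.84 − 16.93 = -2.09 pp.

-2.09 percentage points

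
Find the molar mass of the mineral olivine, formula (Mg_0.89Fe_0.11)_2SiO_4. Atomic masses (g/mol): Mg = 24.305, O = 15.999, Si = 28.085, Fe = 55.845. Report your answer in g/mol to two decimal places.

147.63 g/mol

Mg: 1.78 × 24.305 = 43.2629
Fe: 0.22 × 55.845 = 12.2859
Si: 1 × 28.085 = 28.0850
O: 4 × 15.999 = 63.9960
Summing the contributions gives the formula mass.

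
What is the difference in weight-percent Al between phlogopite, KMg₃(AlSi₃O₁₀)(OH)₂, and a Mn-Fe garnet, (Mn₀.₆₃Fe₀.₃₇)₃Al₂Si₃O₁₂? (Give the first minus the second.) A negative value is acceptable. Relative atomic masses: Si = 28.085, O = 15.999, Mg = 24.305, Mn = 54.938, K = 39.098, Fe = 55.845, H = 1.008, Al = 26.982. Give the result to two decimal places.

-4.41 percentage points

First mineral: 26.982 g Al in 417.254 g formula = 6.47 wt% Al.
Second mineral: 53.964 g Al in 496.028 g formula = 10.88 wt% Al.
6.47% − 10.88% gives a difference of -4.41 percentage points.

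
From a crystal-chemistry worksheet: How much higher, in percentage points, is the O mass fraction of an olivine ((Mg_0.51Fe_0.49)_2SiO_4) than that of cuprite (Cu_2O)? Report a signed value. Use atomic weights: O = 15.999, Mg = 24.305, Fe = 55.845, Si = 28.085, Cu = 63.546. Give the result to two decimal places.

26.11 percentage points

M((Mg_0.51Fe_0.49)_2SiO_4) = 171.600 g/mol, so wt% O = 63.996/171.600 × 100 = 37.29%.
M(Cu_2O) = 143.091 g/mol, so wt% O = 15.999/143.091 × 100 = 11.18%.
37.29 − 11.18 = 26.11 pp.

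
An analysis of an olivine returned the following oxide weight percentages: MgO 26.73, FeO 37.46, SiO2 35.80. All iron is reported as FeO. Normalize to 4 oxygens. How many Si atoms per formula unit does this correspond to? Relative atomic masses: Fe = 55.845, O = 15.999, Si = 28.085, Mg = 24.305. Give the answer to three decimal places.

1.003 Si apfu

26.73 wt% MgO ÷ 40.304 g/mol = 0.66321 mol, giving 0.66321 Mg and 0.66321 O.
37.46 wt% FeO ÷ 71.844 g/mol = 0.52141 mol, giving 0.52141 Fe and 0.52141 O.
35.80 wt% SiO2 ÷ 60.083 g/mol = 0.59584 mol, giving 0.59584 Si and 1.19168 O.
Oxygen sums to 2.37630; scaling by 4/2.37630 = 1.68329 puts the formula on 4 O.
Si: 0.59584 × 1.68329 = 1.003 atoms per formula unit.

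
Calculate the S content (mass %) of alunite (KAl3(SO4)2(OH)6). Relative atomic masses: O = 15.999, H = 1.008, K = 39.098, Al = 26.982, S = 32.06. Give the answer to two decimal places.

15.48 mass %

M(KAl3(SO4)2(OH)6) = 414.198 g/mol.
S contributes 2 × 32.06 = 64.120 g per mole.
64.120/414.198 = 0.1548 → 15.48%.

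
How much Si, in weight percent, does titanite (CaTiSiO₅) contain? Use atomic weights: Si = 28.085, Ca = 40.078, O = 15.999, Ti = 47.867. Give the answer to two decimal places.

M(CaTiSiO₅) = 196.025 g/mol.
Si contributes 1 × 28.085 = 28.085 g per mole.
28.085/196.025 = 0.1433 → 14.33%.

14.33 weight percent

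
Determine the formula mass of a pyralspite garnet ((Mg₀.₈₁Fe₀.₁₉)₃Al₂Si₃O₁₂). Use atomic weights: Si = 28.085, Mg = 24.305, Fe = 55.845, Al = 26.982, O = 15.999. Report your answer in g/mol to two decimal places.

421.10 g/mol

M = 2.43·24.305 + 0.57·55.845 + 2·26.982 + 3·28.085 + 12·15.999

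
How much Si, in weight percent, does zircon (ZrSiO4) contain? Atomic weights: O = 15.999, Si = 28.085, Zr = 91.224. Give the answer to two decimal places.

Molar mass of ZrSiO4: 1·91.224 + 1·28.085 + 4·15.999 = 183.305 g/mol.
Mass of Si per formula unit: 1 × 28.085 = 28.085 g.
Weight fraction Si = 28.085 / 183.305 = 0.1532.

15.32 weight percent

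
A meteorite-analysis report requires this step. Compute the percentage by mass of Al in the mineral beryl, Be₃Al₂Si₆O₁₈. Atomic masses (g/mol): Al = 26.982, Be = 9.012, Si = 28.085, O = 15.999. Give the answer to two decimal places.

10.04 mass %

M(Be₃Al₂Si₆O₁₈) = 537.492 g/mol.
Al contributes 2 × 26.982 = 53.964 g per mole.
53.964/537.492 = 0.1004 → 10.04%.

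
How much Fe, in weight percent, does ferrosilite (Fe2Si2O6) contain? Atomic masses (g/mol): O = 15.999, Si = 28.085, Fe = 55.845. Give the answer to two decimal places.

Molar mass of Fe2Si2O6: 2*55.845 + 2*28.085 + 6*15.999 = 263.854 g/mol.
Mass of Fe per formula unit: 2 × 55.845 = 111.690 g.
Weight fraction Fe = 111.690 / 263.854 = 0.4233.

42.33 weight percent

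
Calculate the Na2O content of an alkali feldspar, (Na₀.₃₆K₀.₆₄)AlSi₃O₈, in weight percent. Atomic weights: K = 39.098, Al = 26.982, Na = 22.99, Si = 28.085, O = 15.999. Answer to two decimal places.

M((Na₀.₃₆K₀.₆₄)AlSi₃O₈) = 272.528 g/mol; M(Na2O) = 61.979 g/mol.
Moles Na2O per formula unit = 0.36 Na ÷ 2 = 0.1800.
Na2O fraction = (0.1800 × 61.979) / 272.528 = 11.156/272.528 = 0.0409.

4.09 wt%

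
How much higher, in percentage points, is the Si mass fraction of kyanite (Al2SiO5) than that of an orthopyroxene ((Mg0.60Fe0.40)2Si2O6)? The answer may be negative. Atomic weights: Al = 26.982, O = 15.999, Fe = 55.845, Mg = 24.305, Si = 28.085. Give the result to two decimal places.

-7.52 percentage points

Si in Al2SiO5: molar mass 162.044 g/mol; 1×28.085 = 28.085 g → 17.33 wt%.
Si in (Mg0.60Fe0.40)2Si2O6: molar mass 226.006 g/mol; 2×28.085 = 56.170 g → 24.85 wt%.
Difference = 17.33 − 24.85 = -7.52 percentage points.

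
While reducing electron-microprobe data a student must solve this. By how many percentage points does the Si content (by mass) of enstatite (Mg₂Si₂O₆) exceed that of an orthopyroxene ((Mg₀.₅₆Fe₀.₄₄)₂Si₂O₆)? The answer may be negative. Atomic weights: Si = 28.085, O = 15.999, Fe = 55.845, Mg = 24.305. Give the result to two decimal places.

3.40 percentage points

M(Mg₂Si₂O₆) = 200.774 g/mol, so wt% Si = 56.170/200.774 × 100 = 27.98%.
M((Mg₀.₅₆Fe₀.₄₄)₂Si₂O₆) = 228.529 g/mol, so wt% Si = 56.170/228.529 × 100 = 24.58%.
27.98 − 24.58 = 3.40 pp.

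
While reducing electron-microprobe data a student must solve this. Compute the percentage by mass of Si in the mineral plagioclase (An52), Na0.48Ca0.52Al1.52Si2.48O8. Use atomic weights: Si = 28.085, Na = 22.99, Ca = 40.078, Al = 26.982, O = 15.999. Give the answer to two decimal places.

25.75 mass %

Formula mass = 0.48×22.99 + 0.52×40.078 + 1.52×26.982 + 2.48×28.085 + 8×15.999 = 270.531 g/mol, of which 69.651 g is Si.
So Si makes up 69.651/270.531 = 0.2575 of the mass, i.e. 25.75%.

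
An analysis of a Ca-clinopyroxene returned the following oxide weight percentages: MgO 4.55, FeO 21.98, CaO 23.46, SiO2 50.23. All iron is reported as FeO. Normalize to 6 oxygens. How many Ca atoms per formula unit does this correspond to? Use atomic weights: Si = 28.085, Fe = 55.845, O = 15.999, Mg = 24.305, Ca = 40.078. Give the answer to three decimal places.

1.000 Ca apfu

MgO (M=40.304): mol = 0.11289; Mg = 0.11289, O = 0.11289.
FeO (M=71.844): mol = 0.30594; Fe = 0.30594, O = 0.30594.
CaO (M=56.077): mol = 0.41835; Ca = 0.41835, O = 0.41835.
SiO2 (M=60.083): mol = 0.83601; Si = 0.83601, O = 1.67202.
ΣO = 2.50920; factor = 6/ΣO = 2.39120.
Ca apfu = 0.41835 × 2.39120 = 1.000.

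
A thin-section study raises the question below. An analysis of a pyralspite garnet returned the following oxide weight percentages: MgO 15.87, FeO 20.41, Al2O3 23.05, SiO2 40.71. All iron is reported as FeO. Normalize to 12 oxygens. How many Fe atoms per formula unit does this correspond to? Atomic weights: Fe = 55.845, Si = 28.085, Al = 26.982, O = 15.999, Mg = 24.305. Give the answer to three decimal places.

1.257 Fe apfu

15.87 wt% MgO ÷ 40.304 g/mol = 0.39376 mol, giving 0.39376 Mg and 0.39376 O.
20.41 wt% FeO ÷ 71.844 g/mol = 0.28409 mol, giving 0.28409 Fe and 0.28409 O.
23.05 wt% Al2O3 ÷ 101.961 g/mol = 0.22607 mol, giving 0.45214 Al and 0.67821 O.
40.71 wt% SiO2 ÷ 60.083 g/mol = 0.67756 mol, giving 0.67756 Si and 1.35512 O.
Oxygen sums to 2.71118; scaling by 12/2.71118 = 4.42612 puts the formula on 12 O.
Fe: 0.28409 × 4.42612 = 1.257 atoms per formula unit.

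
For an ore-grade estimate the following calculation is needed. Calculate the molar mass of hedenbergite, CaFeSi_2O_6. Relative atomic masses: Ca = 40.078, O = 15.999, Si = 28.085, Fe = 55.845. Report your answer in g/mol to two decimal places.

248.09 g/mol

The formula mass is the sum 1*40.078 + 1*55.845 + 2*28.085 + 6*15.999.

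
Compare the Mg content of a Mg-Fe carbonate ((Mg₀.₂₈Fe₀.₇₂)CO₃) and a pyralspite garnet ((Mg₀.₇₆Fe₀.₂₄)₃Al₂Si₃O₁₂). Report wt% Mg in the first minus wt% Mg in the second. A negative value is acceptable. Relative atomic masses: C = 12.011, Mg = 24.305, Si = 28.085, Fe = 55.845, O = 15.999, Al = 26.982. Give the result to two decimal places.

-6.65 percentage points

M((Mg₀.₂₈Fe₀.₇₂)CO₃) = 107.022 g/mol, so wt% Mg = 6.805/107.022 × 100 = 6.36%.
M((Mg₀.₇₆Fe₀.₂₄)₃Al₂Si₃O₁₂) = 425.831 g/mol, so wt% Mg = 55.415/425.831 × 100 = 13.01%.
6.36 − 13.01 = -6.65 pp.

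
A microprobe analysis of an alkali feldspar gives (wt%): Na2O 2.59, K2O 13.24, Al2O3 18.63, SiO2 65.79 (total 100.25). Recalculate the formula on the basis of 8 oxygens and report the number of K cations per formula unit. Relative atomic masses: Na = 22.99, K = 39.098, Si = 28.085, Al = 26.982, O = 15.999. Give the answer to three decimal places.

2.59 wt% Na2O ÷ 61.979 g/mol = 0.04179 mol, giving 0.08358 Na and 0.04179 O.
13.24 wt% K2O ÷ 94.195 g/mol = 0.14056 mol, giving 0.28112 K and 0.14056 O.
18.63 wt% Al2O3 ÷ 101.961 g/mol = 0.18272 mol, giving 0.36544 Al and 0.54816 O.
65.79 wt% SiO2 ÷ 60.083 g/mol = 1.09499 mol, giving 1.09499 Si and 2.18998 O.
Oxygen sums to 2.92049; scaling by 8/2.92049 = 2.73927 puts the formula on 8 O.
K: 0.28112 × 2.73927 = 0.770 atoms per formula unit.

0.770 K apfu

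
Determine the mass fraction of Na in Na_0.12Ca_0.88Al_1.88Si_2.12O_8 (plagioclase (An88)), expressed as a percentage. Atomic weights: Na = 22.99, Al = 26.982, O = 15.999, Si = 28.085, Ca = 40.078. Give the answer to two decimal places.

M(Na_0.12Ca_0.88Al_1.88Si_2.12O_8) = 276.286 g/mol.
Na contributes 0.12 × 22.99 = 2.759 g per mole.
2.759/276.286 = 0.0100 → 1.00%.

1.00 mass %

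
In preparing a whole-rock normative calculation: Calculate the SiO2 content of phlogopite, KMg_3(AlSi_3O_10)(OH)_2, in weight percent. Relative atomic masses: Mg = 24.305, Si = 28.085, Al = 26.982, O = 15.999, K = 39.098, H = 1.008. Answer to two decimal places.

43.20 wt%

Molar mass of KMg_3(AlSi_3O_10)(OH)_2 = 1×39.098 + 3×24.305 + 1×26.982 + 3×28.085 + 12×15.999 + 2×1.008 = 417.254 g/mol.
Each formula unit contains 3 Si, equivalent to 3/1 = 3.0000 mol SiO2.
M(SiO2) = 1×28.085 + 2×15.999 = 60.083 g/mol.
Mass of SiO2 per formula unit = 3.0000 × 60.083 = 180.249 g.
SiO2 wt% = 180.249 / 417.254 × 100 = 43.20%.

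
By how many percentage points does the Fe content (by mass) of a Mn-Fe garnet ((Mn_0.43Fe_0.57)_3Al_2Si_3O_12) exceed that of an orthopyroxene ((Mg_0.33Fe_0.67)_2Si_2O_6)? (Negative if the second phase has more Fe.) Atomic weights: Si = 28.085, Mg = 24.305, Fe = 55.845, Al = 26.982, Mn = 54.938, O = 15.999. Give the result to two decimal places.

-11.56 percentage points

Fe in (Mn_0.43Fe_0.57)_3Al_2Si_3O_12: molar mass 496.572 g/mol; 1.71×55.845 = 95.495 g → 19.23 wt%.
Fe in (Mg_0.33Fe_0.67)_2Si_2O_6: molar mass 243.038 g/mol; 1.34×55.845 = 74.832 g → 30.79 wt%.
Difference = 19.23 − 30.79 = -11.56 percentage points.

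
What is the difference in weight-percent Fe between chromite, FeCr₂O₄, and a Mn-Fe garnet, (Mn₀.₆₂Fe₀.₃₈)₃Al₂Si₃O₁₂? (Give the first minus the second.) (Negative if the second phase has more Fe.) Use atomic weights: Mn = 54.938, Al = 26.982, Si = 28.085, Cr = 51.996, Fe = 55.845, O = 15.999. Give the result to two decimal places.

Fe in FeCr₂O₄: molar mass 223.833 g/mol; 1×55.845 = 55.845 g → 24.95 wt%.
Fe in (Mn₀.₆₂Fe₀.₃₈)₃Al₂Si₃O₁₂: molar mass 496.055 g/mol; 1.14×55.845 = 63.663 g → 12.83 wt%.
Difference = 24.95 − 12.83 = 12.12 percentage points.

12.12 percentage points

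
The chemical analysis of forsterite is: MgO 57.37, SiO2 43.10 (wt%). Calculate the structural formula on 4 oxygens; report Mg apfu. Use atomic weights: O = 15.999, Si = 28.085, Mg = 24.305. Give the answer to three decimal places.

1.992 Mg apfu

MgO: 57.37/40.304 = 1.42343 mol → 1.42343 mol Mg, 1.42343 mol O.
SiO2: 43.10/60.083 = 0.71734 mol → 0.71734 mol Si, 1.43468 mol O.
Total oxygen = 2.85811 mol. Normalization factor = 4/2.85811 = 1.39953.
Mg per 4 O = 1.42343 × 1.39953 = 1.992.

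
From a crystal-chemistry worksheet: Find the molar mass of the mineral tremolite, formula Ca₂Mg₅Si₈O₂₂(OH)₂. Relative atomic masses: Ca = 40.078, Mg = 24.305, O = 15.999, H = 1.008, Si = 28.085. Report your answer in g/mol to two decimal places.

The formula mass is the sum 2·40.078 + 5·24.305 + 8·28.085 + 24·15.999 + 2·1.008.

812.35 g/mol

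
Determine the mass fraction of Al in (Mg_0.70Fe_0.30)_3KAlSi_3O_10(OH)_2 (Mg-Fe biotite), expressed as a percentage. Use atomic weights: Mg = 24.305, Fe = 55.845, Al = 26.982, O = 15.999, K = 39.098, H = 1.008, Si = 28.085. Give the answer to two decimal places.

6.05 weight percent

M((Mg_0.70Fe_0.30)_3KAlSi_3O_10(OH)_2) = 445.640 g/mol.
Al contributes 1 × 26.982 = 26.982 g per mole.
26.982/445.640 = 0.0605 → 6.05%.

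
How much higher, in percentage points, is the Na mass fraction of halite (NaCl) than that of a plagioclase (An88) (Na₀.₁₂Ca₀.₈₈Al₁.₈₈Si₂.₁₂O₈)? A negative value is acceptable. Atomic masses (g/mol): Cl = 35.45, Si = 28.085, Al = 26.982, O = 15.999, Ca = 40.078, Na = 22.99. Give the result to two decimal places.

Na in NaCl: molar mass 58.440 g/mol; 1×22.99 = 22.990 g → 39.34 wt%.
Na in Na₀.₁₂Ca₀.₈₈Al₁.₈₈Si₂.₁₂O₈: molar mass 276.286 g/mol; 0.12×22.99 = 2.759 g → 1.00 wt%.
Difference = 39.34 − 1.00 = 38.34 percentage points.

38.34 percentage points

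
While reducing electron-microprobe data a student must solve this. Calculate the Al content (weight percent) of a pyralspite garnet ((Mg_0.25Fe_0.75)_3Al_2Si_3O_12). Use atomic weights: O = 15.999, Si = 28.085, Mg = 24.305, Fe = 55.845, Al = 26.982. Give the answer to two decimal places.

11.38 weight percent

Formula mass = 0.75×24.305 + 2.25×55.845 + 2×26.982 + 3×28.085 + 12×15.999 = 474.087 g/mol, of which 53.964 g is Al.
So Al makes up 53.964/474.087 = 0.1138 of the mass, i.e. 11.38%.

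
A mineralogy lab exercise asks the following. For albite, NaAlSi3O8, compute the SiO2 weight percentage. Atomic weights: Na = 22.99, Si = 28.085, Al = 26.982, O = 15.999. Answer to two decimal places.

Formula mass = 262.219 g/mol.
3 Si → 3.0000 mol SiO2 per formula unit; M(SiO2) = 60.083, so SiO2 mass = 180.249 g.
180.249/262.219 × 100 = 68.74 wt%.

68.74 wt%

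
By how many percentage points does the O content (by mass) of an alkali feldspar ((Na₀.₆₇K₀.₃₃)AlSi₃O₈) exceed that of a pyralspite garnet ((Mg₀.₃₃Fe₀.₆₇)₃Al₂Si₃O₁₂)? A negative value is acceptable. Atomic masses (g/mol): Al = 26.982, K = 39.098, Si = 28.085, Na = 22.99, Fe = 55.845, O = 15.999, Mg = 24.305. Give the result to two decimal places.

O in (Na₀.₆₇K₀.₃₃)AlSi₃O₈: molar mass 267.535 g/mol; 8×15.999 = 127.992 g → 47.84 wt%.
O in (Mg₀.₃₃Fe₀.₆₇)₃Al₂Si₃O₁₂: molar mass 466.517 g/mol; 12×15.999 = 191.988 g → 41.15 wt%.
Difference = 47.84 − 41.15 = 6.69 percentage points.

6.69 percentage points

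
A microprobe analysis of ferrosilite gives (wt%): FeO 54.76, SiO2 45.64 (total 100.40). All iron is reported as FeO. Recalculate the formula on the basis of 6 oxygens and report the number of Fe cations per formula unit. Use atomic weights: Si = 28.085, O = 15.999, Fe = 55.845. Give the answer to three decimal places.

2.005 Fe apfu

FeO: 54.76/71.844 = 0.76221 mol → 0.76221 mol Fe, 0.76221 mol O.
SiO2: 45.64/60.083 = 0.75962 mol → 0.75962 mol Si, 1.51924 mol O.
Total oxygen = 2.28145 mol. Normalization factor = 6/2.28145 = 2.62991.
Fe per 6 O = 0.76221 × 2.62991 = 2.005.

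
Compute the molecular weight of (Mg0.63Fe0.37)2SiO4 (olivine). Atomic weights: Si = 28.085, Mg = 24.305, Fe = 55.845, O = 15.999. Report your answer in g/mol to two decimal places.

The formula mass is the sum 1.26·24.305 + 0.74·55.845 + 1·28.085 + 4·15.999.

164.03 g/mol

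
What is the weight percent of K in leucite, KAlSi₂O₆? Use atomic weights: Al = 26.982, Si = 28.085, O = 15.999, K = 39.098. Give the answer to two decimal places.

Molar mass of KAlSi₂O₆: 1*39.098 + 1*26.982 + 2*28.085 + 6*15.999 = 218.244 g/mol.
Mass of K per formula unit: 1 × 39.098 = 39.098 g.
Weight fraction K = 39.098 / 218.244 = 0.1791.

17.91 wt%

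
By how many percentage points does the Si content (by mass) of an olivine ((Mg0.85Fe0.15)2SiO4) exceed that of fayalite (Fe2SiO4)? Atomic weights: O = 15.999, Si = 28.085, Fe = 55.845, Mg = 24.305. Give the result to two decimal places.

4.92 percentage points

M((Mg0.85Fe0.15)2SiO4) = 150.153 g/mol, so wt% Si = 28.085/150.153 × 100 = 18.70%.
M(Fe2SiO4) = 203.771 g/mol, so wt% Si = 28.085/203.771 × 100 = 13.78%.
18.70 − 13.78 = 4.92 pp.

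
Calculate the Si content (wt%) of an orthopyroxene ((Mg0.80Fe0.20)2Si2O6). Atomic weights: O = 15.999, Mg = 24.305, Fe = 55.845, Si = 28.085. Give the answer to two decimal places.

26.32 wt%

Molar mass of (Mg0.80Fe0.20)2Si2O6: 1.60·24.305 + 0.40·55.845 + 2·28.085 + 6·15.999 = 213.390 g/mol.
Mass of Si per formula unit: 2 × 28.085 = 56.170 g.
Weight fraction Si = 56.170 / 213.390 = 0.2632.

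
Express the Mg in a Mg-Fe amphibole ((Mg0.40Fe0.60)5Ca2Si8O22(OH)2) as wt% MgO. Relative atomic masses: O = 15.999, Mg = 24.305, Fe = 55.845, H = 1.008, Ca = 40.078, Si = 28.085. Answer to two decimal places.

8.89 wt%

Formula mass = 906.973 g/mol.
2 Mg → 2.0000 mol MgO per formula unit; M(MgO) = 40.304, so MgO mass = 80.608 g.
80.608/906.973 × 100 = 8.89 wt%.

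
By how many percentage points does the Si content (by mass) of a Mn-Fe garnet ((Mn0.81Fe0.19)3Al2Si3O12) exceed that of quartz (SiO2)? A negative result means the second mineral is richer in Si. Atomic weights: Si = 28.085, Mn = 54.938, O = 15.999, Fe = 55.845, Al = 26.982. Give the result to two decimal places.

-29.74 percentage points

Si in (Mn0.81Fe0.19)3Al2Si3O12: molar mass 495.538 g/mol; 3×28.085 = 84.255 g → 17.00 wt%.
Si in SiO2: molar mass 60.083 g/mol; 1×28.085 = 28.085 g → 46.74 wt%.
Difference = 17.00 − 46.74 = -29.74 percentage points.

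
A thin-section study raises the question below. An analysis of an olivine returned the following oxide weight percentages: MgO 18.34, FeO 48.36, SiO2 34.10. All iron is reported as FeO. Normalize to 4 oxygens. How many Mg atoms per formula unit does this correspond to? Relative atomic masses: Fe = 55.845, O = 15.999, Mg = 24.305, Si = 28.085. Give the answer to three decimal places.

0.804 Mg apfu

MgO: 18.34/40.304 = 0.45504 mol → 0.45504 mol Mg, 0.45504 mol O.
FeO: 48.36/71.844 = 0.67313 mol → 0.67313 mol Fe, 0.67313 mol O.
SiO2: 34.10/60.083 = 0.56755 mol → 0.56755 mol Si, 1.13510 mol O.
Total oxygen = 2.26327 mol. Normalization factor = 4/2.26327 = 1.76735.
Mg per 4 O = 0.45504 × 1.76735 = 0.804.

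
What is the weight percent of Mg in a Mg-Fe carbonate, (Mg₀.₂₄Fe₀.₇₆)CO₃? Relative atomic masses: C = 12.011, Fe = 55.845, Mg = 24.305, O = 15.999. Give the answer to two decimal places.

5.39 weight percent

Molar mass of (Mg₀.₂₄Fe₀.₇₆)CO₃: 0.24*24.305 + 0.76*55.845 + 1*12.011 + 3*15.999 = 108.283 g/mol.
Mass of Mg per formula unit: 0.24 × 24.305 = 5.833 g.
Weight fraction Mg = 5.833 / 108.283 = 0.0539.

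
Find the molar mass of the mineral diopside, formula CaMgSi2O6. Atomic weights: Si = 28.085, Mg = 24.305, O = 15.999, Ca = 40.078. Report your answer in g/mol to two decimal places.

Ca: 1 × 40.078 = 40.0780
Mg: 1 × 24.305 = 24.3050
Si: 2 × 28.085 = 56.1700
O: 6 × 15.999 = 95.9940
Summing the contributions gives the formula mass.

216.55 g/mol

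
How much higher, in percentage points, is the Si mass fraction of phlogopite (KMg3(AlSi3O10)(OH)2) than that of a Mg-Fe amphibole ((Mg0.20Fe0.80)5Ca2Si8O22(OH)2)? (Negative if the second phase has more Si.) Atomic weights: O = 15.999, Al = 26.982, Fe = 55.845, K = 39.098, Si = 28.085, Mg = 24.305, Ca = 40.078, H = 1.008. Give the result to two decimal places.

First mineral: 84.255 g Si in 417.254 g formula = 20.19 wt% Si.
Second mineral: 224.680 g Si in 938.513 g formula = 23.94 wt% Si.
20.19% − 23.94% gives a difference of -3.75 percentage points.

-3.75 percentage points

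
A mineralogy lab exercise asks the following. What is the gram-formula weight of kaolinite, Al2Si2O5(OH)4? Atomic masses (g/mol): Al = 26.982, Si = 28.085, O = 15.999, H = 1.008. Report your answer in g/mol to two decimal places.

The formula mass is the sum 2(26.982) + 2(28.085) + 9(15.999) + 4(1.008).

258.16 g/mol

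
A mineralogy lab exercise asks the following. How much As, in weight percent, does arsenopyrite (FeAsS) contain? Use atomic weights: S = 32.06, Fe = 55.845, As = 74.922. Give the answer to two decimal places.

46.01 weight percent

Molar mass of FeAsS: 1·55.845 + 1·74.922 + 1·32.06 = 162.827 g/mol.
Mass of As per formula unit: 1 × 74.922 = 74.922 g.
Weight fraction As = 74.922 / 162.827 = 0.4601.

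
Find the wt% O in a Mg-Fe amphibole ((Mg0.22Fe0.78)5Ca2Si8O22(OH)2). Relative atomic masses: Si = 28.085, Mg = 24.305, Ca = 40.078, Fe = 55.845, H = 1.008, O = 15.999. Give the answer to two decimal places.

M((Mg0.22Fe0.78)5Ca2Si8O22(OH)2) = 935.359 g/mol.
O contributes 24 × 15.999 = 383.976 g per mole.
383.976/935.359 = 0.4105 → 41.05%.

41.05 wt%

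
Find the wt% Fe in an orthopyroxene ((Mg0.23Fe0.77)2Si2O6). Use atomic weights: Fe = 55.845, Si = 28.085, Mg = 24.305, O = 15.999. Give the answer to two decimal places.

Formula mass = 0.46*24.305 + 1.54*55.845 + 2*28.085 + 6*15.999 = 249.346 g/mol, of which 86.001 g is Fe.
So Fe makes up 86.001/249.346 = 0.3449 of the mass, i.e. 34.49%.

34.49 wt%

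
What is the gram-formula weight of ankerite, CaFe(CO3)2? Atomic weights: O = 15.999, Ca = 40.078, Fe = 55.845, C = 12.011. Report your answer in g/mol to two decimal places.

Ca: 1 × 40.078 = 40.0780
Fe: 1 × 55.845 = 55.8450
C: 2 × 12.011 = 24.0220
O: 6 × 15.999 = 95.9940
Summing the contributions gives the formula mass.

215.94 g/mol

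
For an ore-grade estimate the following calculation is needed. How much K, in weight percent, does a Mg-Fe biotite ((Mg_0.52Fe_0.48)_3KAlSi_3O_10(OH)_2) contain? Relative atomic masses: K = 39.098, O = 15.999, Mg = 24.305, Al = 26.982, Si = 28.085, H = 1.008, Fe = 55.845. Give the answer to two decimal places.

Formula mass = 1.56×24.305 + 1.44×55.845 + 1×39.098 + 1×26.982 + 3×28.085 + 12×15.999 + 2×1.008 = 462.672 g/mol, of which 39.098 g is K.
So K makes up 39.098/462.672 = 0.0845 of the mass, i.e. 8.45%.

8.45 weight percent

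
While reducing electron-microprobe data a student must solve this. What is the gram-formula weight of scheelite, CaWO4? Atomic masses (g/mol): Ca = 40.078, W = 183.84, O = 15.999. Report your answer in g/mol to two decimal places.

The formula mass is the sum 1·40.078 + 1·183.84 + 4·15.999.

287.91 g/mol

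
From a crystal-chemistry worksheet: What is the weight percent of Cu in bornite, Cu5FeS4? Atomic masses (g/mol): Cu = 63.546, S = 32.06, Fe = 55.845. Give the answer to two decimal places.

63.32 wt%

Molar mass of Cu5FeS4: 5·63.546 + 1·55.845 + 4·32.06 = 501.815 g/mol.
Mass of Cu per formula unit: 5 × 63.546 = 317.730 g.
Weight fraction Cu = 317.730 / 501.815 = 0.6332.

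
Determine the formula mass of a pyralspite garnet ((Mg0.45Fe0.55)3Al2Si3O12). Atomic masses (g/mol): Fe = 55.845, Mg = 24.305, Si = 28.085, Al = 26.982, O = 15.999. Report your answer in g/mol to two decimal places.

The formula mass is the sum 1.35*24.305 + 1.65*55.845 + 2*26.982 + 3*28.085 + 12*15.999.

455.16 g/mol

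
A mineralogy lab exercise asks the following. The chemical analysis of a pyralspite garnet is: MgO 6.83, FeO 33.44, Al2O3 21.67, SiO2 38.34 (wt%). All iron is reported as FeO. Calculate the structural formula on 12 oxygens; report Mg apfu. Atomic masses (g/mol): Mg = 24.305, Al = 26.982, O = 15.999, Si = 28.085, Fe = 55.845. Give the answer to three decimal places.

6.83 wt% MgO ÷ 40.304 g/mol = 0.16946 mol, giving 0.16946 Mg and 0.16946 O.
33.44 wt% FeO ÷ 71.844 g/mol = 0.46545 mol, giving 0.46545 Fe and 0.46545 O.
21.67 wt% Al2O3 ÷ 101.961 g/mol = 0.21253 mol, giving 0.42506 Al and 0.63759 O.
38.34 wt% SiO2 ÷ 60.083 g/mol = 0.63812 mol, giving 0.63812 Si and 1.27624 O.
Oxygen sums to 2.54874; scaling by 12/2.54874 = 4.70821 puts the formula on 12 O.
Mg: 0.16946 × 4.70821 = 0.798 atoms per formula unit.

0.798 Mg apfu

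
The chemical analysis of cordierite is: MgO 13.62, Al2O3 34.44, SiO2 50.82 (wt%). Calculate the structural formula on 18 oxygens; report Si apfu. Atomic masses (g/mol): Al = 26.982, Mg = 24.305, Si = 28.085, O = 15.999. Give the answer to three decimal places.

5.003 Si apfu

13.62 wt% MgO ÷ 40.304 g/mol = 0.33793 mol, giving 0.33793 Mg and 0.33793 O.
34.44 wt% Al2O3 ÷ 101.961 g/mol = 0.33778 mol, giving 0.67556 Al and 1.01334 O.
50.82 wt% SiO2 ÷ 60.083 g/mol = 0.84583 mol, giving 0.84583 Si and 1.69166 O.
Oxygen sums to 3.04293; scaling by 18/3.04293 = 5.91535 puts the formula on 18 O.
Si: 0.84583 × 5.91535 = 5.003 atoms per formula unit.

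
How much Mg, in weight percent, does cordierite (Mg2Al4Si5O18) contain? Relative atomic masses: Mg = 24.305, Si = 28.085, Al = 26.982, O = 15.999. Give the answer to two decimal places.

8.31 weight percent

Formula mass = 2×24.305 + 4×26.982 + 5×28.085 + 18×15.999 = 584.945 g/mol, of which 48.610 g is Mg.
So Mg makes up 48.610/584.945 = 0.0831 of the mass, i.e. 8.31%.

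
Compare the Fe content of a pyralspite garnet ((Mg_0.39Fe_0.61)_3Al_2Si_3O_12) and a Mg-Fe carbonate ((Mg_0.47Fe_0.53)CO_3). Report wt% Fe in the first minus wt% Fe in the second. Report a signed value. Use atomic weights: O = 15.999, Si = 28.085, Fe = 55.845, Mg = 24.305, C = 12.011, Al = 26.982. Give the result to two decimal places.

M((Mg_0.39Fe_0.61)_3Al_2Si_3O_12) = 460.840 g/mol, so wt% Fe = 102.196/460.840 × 100 = 22.18%.
M((Mg_0.47Fe_0.53)CO_3) = 101.029 g/mol, so wt% Fe = 29.598/101.029 × 100 = 29.30%.
22.18 − 29.30 = -7.12 pp.

-7.12 percentage points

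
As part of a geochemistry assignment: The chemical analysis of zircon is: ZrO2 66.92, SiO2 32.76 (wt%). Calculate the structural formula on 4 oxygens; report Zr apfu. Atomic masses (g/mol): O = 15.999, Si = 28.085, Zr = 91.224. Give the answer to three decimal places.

0.998 Zr apfu

ZrO2 (M=123.222): mol = 0.54308; Zr = 0.54308, O = 1.08616.
SiO2 (M=60.083): mol = 0.54525; Si = 0.54525, O = 1.09050.
ΣO = 2.17666; factor = 4/ΣO = 1.83768.
Zr apfu = 0.54308 × 1.83768 = 0.998.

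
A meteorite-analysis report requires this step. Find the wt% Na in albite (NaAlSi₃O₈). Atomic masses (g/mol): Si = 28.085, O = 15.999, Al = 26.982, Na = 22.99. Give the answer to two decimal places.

8.77 mass %

Molar mass of NaAlSi₃O₈: 1×22.99 + 1×26.982 + 3×28.085 + 8×15.999 = 262.219 g/mol.
Mass of Na per formula unit: 1 × 22.99 = 22.990 g.
Weight fraction Na = 22.990 / 262.219 = 0.0877.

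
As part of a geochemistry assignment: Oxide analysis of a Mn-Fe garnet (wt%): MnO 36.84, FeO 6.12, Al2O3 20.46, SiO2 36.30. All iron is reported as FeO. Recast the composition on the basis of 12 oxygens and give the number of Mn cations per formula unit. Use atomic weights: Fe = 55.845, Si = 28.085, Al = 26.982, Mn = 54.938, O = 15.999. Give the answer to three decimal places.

2.581 Mn apfu

MnO: 36.84/70.937 = 0.51933 mol → 0.51933 mol Mn, 0.51933 mol O.
FeO: 6.12/71.844 = 0.08518 mol → 0.08518 mol Fe, 0.08518 mol O.
Al2O3: 20.46/101.961 = 0.20066 mol → 0.40132 mol Al, 0.60198 mol O.
SiO2: 36.30/60.083 = 0.60416 mol → 0.60416 mol Si, 1.20832 mol O.
Total oxygen = 2.41481 mol. Normalization factor = 12/2.41481 = 4.96934.
Mn per 12 O = 0.51933 × 4.96934 = 2.581.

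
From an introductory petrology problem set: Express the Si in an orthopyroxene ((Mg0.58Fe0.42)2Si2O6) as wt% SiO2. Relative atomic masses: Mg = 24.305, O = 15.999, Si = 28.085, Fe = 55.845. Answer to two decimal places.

Formula mass = 227.268 g/mol.
2 Si → 2.0000 mol SiO2 per formula unit; M(SiO2) = 60.083, so SiO2 mass = 120.166 g.
120.166/227.268 × 100 = 52.87 wt%.

52.87 wt%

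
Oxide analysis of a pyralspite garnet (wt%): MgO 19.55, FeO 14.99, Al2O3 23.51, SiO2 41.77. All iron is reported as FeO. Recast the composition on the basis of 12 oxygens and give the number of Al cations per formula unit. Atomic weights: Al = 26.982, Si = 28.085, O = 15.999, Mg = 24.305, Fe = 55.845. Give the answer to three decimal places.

1.994 Al apfu

19.55 wt% MgO ÷ 40.304 g/mol = 0.48506 mol, giving 0.48506 Mg and 0.48506 O.
14.99 wt% FeO ÷ 71.844 g/mol = 0.20865 mol, giving 0.20865 Fe and 0.20865 O.
23.51 wt% Al2O3 ÷ 101.961 g/mol = 0.23058 mol, giving 0.46116 Al and 0.69174 O.
41.77 wt% SiO2 ÷ 60.083 g/mol = 0.69520 mol, giving 0.69520 Si and 1.39040 O.
Oxygen sums to 2.77585; scaling by 12/2.77585 = 4.32300 puts the formula on 12 O.
Al: 0.46116 × 4.32300 = 1.994 atoms per formula unit.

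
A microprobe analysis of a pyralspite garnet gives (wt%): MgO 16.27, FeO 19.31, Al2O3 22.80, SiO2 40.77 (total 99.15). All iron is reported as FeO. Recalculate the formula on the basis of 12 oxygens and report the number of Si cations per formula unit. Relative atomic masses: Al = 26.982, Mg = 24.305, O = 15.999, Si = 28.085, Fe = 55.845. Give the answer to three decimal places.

3.015 Si apfu

16.27 wt% MgO ÷ 40.304 g/mol = 0.40368 mol, giving 0.40368 Mg and 0.40368 O.
19.31 wt% FeO ÷ 71.844 g/mol = 0.26878 mol, giving 0.26878 Fe and 0.26878 O.
22.80 wt% Al2O3 ÷ 101.961 g/mol = 0.22361 mol, giving 0.44722 Al and 0.67083 O.
40.77 wt% SiO2 ÷ 60.083 g/mol = 0.67856 mol, giving 0.67856 Si and 1.35712 O.
Oxygen sums to 2.70041; scaling by 12/2.70041 = 4.44377 puts the formula on 12 O.
Si: 0.67856 × 4.44377 = 3.015 atoms per formula unit.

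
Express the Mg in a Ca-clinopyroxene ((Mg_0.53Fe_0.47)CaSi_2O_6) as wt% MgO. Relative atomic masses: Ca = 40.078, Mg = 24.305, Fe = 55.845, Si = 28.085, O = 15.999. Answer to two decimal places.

9.23 wt%

Molar mass of (Mg_0.53Fe_0.47)CaSi_2O_6 = 0.53×24.305 + 0.47×55.845 + 1×40.078 + 2×28.085 + 6×15.999 = 231.371 g/mol.
Each formula unit contains 0.53 Mg, equivalent to 0.53/1 = 0.5300 mol MgO.
M(MgO) = 1×24.305 + 1×15.999 = 40.304 g/mol.
Mass of MgO per formula unit = 0.5300 × 40.304 = 21.361 g.
MgO wt% = 21.361 / 231.371 × 100 = 9.23%.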